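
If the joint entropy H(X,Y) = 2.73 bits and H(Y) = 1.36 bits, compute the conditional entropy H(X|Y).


H(X|Y) = H(X,Y) - H(Y) = 2.73 - 1.36 = 1.37

1.37 bits


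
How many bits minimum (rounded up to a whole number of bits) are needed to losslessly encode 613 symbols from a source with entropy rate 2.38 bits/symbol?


Minimum bits >= n * H = 613 * 2.38 = 1458.94, rounded up to a whole number of bits = 1459

1459 bits


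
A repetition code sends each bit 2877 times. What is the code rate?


Rate = k/n = 1/2877

1/2877


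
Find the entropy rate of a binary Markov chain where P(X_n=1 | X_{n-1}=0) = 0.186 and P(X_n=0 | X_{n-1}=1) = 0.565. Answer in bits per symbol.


Stationary distribution: pi_0 = p10/(p01+p10) = 0.7523, pi_1 = 0.2477. Entropy rate H' = pi_0*H(p01) + pi_1*H(p10) = 0.7523*0.693 + 0.2477*0.9878 = 0.766

0.766 bits/symbol


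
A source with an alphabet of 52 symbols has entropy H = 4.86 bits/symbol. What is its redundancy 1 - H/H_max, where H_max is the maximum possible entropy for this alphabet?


H_max = log2(K) = log2(52) = 5.7004 bits/symbol. Redundancy = 1 - H/H_max = 1 - 4.86/5.7004 = 1 - 0.8526 = 0.1474

0.1474


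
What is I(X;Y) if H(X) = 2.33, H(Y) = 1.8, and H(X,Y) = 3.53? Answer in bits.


I(X;Y) = H(X) + H(Y) - H(X,Y) = 2.33 + 1.8 - 3.53 = 0.6

0.6 bits


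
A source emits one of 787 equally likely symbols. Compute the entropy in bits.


H = log2(n) = log2(787) = 9.6202

9.6202 bits


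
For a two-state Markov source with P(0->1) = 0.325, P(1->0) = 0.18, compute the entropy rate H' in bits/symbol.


Stationary distribution: pi_0 = p10/(p01+p10) = 0.3564, pi_1 = 0.6436. Entropy rate H' = pi_0*H(p01) + pi_1*H(p10) = 0.3564*0.9097 + 0.6436*0.6801 = 0.7619

0.7619 bits/symbol


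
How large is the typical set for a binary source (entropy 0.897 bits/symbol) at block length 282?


log2|A_typical| = nH = 282 * 0.897 = 252.954, so |A_typical| ~ 2^252.954 = 1.402e+76

1.402e+76


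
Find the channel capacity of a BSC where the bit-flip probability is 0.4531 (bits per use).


H(p) = -p*log2(p) - (1-p)*log2(1-p) = -0.4531*log2(0.4531) - 0.5469*log2(0.5469) = 0.517485 + 0.476159 = 0.9936. C = 1 - H(p) = 1 - 0.9936 = 0.0064

0.0064 bits


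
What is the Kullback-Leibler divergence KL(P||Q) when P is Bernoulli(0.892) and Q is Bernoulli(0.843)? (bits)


KL = p*log2(p/q) + (1-p)*log2((1-p)/(1-q)) = 0.892*log2(0.892/0.843) + 0.108*log2(0.108/0.157) = 0.0144

0.0144 bits


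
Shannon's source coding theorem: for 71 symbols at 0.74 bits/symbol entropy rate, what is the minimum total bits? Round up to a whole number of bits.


Minimum bits >= n * H = 71 * 0.74 = 52.54, rounded up to a whole number of bits = 53

53 bits


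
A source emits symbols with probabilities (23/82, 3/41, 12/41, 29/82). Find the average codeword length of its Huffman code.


Huffman construction (repeatedly merge the two least-probable nodes; each merge adds 1 bit to every symbol beneath it): 3/41 + 23/82 = 29/82; 12/41 + 29/82 = 53/82; 29/82 + 53/82 = 1. Resulting codeword lengths (in the order the probabilities were given): (2, 2, 2, 2). L_avg = sum(p_i * l_i) = 23/82*2 + 3/41*2 + 12/41*2 + 29/82*2 = 2

2.0 bits


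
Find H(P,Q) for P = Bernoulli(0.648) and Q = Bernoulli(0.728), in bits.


H(P,Q) = -p*log2(q) - (1-p)*log2(1-q). -0.648*log2(0.728) = 0.296777; -0.352*log2(0.272) = 0.661169. H(P,Q) = 0.296777 + 0.661169 = 0.9579

0.9579 bits


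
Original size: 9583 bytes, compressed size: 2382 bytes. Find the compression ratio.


Ratio = original / compressed = 9583 / 2382 = 4.0231

4.0231


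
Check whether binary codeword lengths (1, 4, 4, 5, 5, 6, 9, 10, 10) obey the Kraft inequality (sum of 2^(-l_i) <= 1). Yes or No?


Kraft sum = sum(2^(-l_i)) = 0.707, need <= 1. Result: satisfied (a binary prefix-free code with these lengths exists)

Yes


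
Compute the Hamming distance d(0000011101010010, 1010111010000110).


Count differing positions: ^ . ^ . ^ . . ^ ^ ^ . ^ . ^ . . = 8 differences

8


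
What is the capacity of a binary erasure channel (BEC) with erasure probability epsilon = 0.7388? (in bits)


C = 1 - epsilon = 1 - 0.7388 = 0.2612

0.2612 bits


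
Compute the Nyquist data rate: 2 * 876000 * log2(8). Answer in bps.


Rate = 2 * B * log2(M) = 2 * 876000 * 3.0 = 5256000.0

5256000.0 bps


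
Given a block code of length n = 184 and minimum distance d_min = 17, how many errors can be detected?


Detection capability = d_min - 1 = 17 - 1 = 16

16 errors


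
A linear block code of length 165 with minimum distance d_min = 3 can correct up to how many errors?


Correction capability = floor((d-1)/2) = floor((3-1)/2) = 1

1 errors


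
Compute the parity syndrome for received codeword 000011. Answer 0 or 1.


Syndrome = XOR of all bits = 0 XOR 0 XOR 0 XOR 0 XOR 1 XOR 1 = 0

0


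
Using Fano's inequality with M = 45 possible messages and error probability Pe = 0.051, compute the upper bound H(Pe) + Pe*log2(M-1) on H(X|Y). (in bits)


H(Pe) = -Pe*log2(Pe) - (1-Pe)*log2(1-Pe) = -0.051*log2(0.051) - 0.949*log2(0.949) = 0.218961 + 0.071668 = 0.2906. Pe*log2(M-1) = 0.051*log2(44) = 0.278431. Bound = H(Pe) + Pe*log2(M-1) = 0.218961 + 0.071668 + 0.278431 = 0.5691

0.5691 bits


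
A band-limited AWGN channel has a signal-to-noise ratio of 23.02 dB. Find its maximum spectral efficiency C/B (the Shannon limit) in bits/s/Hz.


SNR_linear = 10^(23.02/10) = 200.4472; C/B = log2(1 + SNR_linear) = log2(1 + 200.4472) = 7.6543

7.6543 bits/s/Hz


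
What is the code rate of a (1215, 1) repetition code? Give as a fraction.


Rate = k/n = 1/1215

1/1215


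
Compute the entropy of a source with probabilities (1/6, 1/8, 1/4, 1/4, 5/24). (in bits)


H = -sum(p_i * log2(p_i)). Terms: -(1/6)*log2(1/6) = 0.430827; -(1/8)*log2(1/8) = 0.375000; -(1/4)*log2(1/4) = 0.500000; -(1/4)*log2(1/4) = 0.500000; -(5/24)*log2(5/24) = 0.471466. H = 0.430827 + 0.375000 + 0.500000 + 0.500000 + 0.471466 = 2.2773

2.2773 bits


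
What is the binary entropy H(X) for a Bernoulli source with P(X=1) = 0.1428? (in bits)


H = -p*log2(p) - (1-p)*log2(1-p). -0.1428*log2(0.1428) = 0.400973; -0.8572*log2(0.8572) = 0.190552. H = 0.400973 + 0.190552 = 0.5915

0.5915 bits


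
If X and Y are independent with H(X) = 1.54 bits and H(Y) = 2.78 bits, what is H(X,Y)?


For independent variables, H(X,Y) = H(X) + H(Y) = 1.54 + 2.78 = 4.32

4.32 bits


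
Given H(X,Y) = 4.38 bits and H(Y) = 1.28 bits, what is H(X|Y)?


H(X|Y) = H(X,Y) - H(Y) = 4.38 - 1.28 = 3.1

3.1 bits


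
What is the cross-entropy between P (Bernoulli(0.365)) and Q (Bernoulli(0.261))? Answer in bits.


H(P,Q) = -p*log2(q) - (1-p)*log2(1-q). -0.365*log2(0.261) = 0.707326; -0.635*log2(0.739) = 0.277085. H(P,Q) = 0.707326 + 0.277085 = 0.9844

0.9844 bits


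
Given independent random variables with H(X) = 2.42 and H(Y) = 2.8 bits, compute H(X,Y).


For independent variables, H(X,Y) = H(X) + H(Y) = 2.42 + 2.8 = 5.22

5.22 bits


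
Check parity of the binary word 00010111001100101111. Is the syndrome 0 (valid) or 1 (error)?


Syndrome = XOR of all bits = 0 XOR 0 XOR 0 XOR 1 XOR 0 XOR 1 XOR 1 XOR 1 XOR 0 XOR 0 XOR 1 XOR 1 XOR 0 XOR 0 XOR 1 XOR 0 XOR 1 XOR 1 XOR 1 XOR 1 = 1

1


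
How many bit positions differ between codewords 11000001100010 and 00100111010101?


Count differing positions: ^ ^ ^ . . ^ ^ . ^ ^ . ^ ^ ^ = 10 differences

10


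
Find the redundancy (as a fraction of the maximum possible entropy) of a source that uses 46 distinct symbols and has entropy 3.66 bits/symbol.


H_max = log2(K) = log2(46) = 5.5236 bits/symbol. Redundancy = 1 - H/H_max = 1 - 3.66/5.5236 = 1 - 0.6626 = 0.3374

0.3374


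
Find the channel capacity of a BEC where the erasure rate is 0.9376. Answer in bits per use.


C = 1 - epsilon = 1 - 0.9376 = 0.0624

0.0624 bits


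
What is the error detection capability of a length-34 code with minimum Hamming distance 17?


Detection capability = d_min - 1 = 17 - 1 = 16

16 errors


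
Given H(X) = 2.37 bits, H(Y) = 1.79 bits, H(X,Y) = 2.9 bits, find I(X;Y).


I(X;Y) = H(X) + H(Y) - H(X,Y) = 2.37 + 1.79 - 2.9 = 1.26

1.26 bits


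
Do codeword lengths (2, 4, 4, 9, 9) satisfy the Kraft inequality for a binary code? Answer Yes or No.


Kraft sum = sum(2^(-l_i)) = 0.3789, need <= 1. Result: satisfied (a binary prefix-free code with these lengths exists)

Yes


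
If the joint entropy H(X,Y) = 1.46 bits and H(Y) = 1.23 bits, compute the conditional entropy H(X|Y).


H(X|Y) = H(X,Y) - H(Y) = 1.46 - 1.23 = 0.23

0.23 bits


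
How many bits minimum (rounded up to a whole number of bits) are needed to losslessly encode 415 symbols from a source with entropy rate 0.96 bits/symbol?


Minimum bits >= n * H = 415 * 0.96 = 398.4, rounded up to a whole number of bits = 399

399 bits


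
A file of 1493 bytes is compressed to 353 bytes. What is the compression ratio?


Ratio = original / compressed = 1493 / 353 = 4.2295

4.2295


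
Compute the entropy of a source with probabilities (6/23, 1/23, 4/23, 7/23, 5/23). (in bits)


H = -sum(p_i * log2(p_i)). Terms: -(6/23)*log2(6/23) = 0.505722; -(1/23)*log2(1/23) = 0.196677; -(4/23)*log2(4/23) = 0.438880; -(7/23)*log2(7/23) = 0.522324; -(5/23)*log2(5/23) = 0.478616. H = 0.505722 + 0.196677 + 0.438880 + 0.522324 + 0.478616 = 2.1422

2.1422 bits


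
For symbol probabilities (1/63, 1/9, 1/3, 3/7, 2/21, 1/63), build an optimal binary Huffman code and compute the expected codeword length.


Huffman construction (repeatedly merge the two least-probable nodes; each merge adds 1 bit to every symbol beneath it): 1/63 + 1/63 = 2/63; 2/63 + 2/21 = 8/63; 1/9 + 8/63 = 5/21; 5/21 + 1/3 = 4/7; 3/7 + 4/7 = 1. Resulting codeword lengths (in the order the probabilities were given): (5, 3, 2, 1, 4, 5). L_avg = sum(p_i * l_i) = 1/63*5 + 1/9*3 + 1/3*2 + 3/7*1 + 2/21*4 + 1/63*5 = 124/63 = 1.9683

1.9683 bits


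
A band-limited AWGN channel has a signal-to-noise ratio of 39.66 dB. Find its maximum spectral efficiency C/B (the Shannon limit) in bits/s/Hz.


SNR_linear = 10^(39.66/10) = 9246.9817; C/B = log2(1 + SNR_linear) = log2(1 + 9246.9817) = 13.1749

13.1749 bits/s/Hz


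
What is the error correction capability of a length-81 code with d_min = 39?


Correction capability = floor((d-1)/2) = floor((39-1)/2) = 19

19 errors


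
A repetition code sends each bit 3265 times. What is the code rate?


Rate = k/n = 1/3265

1/3265


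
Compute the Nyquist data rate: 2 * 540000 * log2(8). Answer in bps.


Rate = 2 * B * log2(M) = 2 * 540000 * 3.0 = 3240000.0

3240000.0 bps


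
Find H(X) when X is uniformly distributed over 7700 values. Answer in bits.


H = log2(n) = log2(7700) = 12.9106

12.9106 bits


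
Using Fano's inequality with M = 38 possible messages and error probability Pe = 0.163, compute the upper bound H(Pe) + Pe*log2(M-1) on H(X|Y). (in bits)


H(Pe) = -Pe*log2(Pe) - (1-Pe)*log2(1-Pe) = -0.163*log2(0.163) - 0.837*log2(0.837) = 0.426580 + 0.214858 = 0.6414. Pe*log2(M-1) = 0.163*log2(37) = 0.849141. Bound = H(Pe) + Pe*log2(M-1) = 0.426580 + 0.214858 + 0.849141 = 1.4906

1.4906 bits


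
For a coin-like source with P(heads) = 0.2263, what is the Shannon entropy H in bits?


H = -p*log2(p) - (1-p)*log2(1-p). -0.2263*log2(0.2263) = 0.485117; -0.7737*log2(0.7737) = 0.286388. H = 0.485117 + 0.286388 = 0.7715

0.7715 bits


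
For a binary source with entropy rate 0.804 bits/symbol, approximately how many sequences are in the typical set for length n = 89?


log2|A_typical| = nH = 89 * 0.804 = 71.556, so |A_typical| ~ 2^71.556 = 3.471e+21

3.471e+21


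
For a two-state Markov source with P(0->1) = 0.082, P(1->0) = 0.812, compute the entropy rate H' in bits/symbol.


Stationary distribution: pi_0 = p10/(p01+p10) = 0.9083, pi_1 = 0.0917. Entropy rate H' = pi_0*H(p01) + pi_1*H(p10) = 0.9083*0.4092 + 0.0917*0.6973 = 0.4356

0.4356 bits/symbol


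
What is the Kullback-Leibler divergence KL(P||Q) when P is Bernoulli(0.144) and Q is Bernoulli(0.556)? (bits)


KL = p*log2(p/q) + (1-p)*log2((1-p)/(1-q)) = 0.144*log2(0.144/0.556) + 0.856*log2(0.856/0.444) = 0.53

0.53 bits


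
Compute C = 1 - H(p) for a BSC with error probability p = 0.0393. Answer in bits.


H(p) = -p*log2(p) - (1-p)*log2(1-p) = -0.0393*log2(0.0393) - 0.9607*log2(0.9607) = 0.183505 + 0.055569 = 0.2391. C = 1 - H(p) = 1 - 0.2391 = 0.7609

0.7609 bits


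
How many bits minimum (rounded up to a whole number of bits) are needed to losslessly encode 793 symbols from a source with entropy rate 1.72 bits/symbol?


Minimum bits >= n * H = 793 * 1.72 = 1363.96, rounded up to a whole number of bits = 1364

1364 bits


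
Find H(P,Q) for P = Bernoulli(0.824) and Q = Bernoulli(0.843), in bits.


H(P,Q) = -p*log2(q) - (1-p)*log2(1-q). -0.824*log2(0.843) = 0.203030; -0.176*log2(0.157) = 0.470125. H(P,Q) = 0.203030 + 0.470125 = 0.6732

0.6732 bits


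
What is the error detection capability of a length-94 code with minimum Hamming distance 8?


Detection capability = d_min - 1 = 8 - 1 = 7

7 errors


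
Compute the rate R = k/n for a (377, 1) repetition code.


Rate = k/n = 1/377

1/377


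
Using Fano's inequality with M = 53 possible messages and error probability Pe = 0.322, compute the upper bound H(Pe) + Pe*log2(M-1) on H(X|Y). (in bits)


H(Pe) = -Pe*log2(Pe) - (1-Pe)*log2(1-Pe) = -0.322*log2(0.322) - 0.678*log2(0.678) = 0.526427 + 0.380116 = 0.9065. Pe*log2(M-1) = 0.322*log2(52) = 1.835542. Bound = H(Pe) + Pe*log2(M-1) = 0.526427 + 0.380116 + 1.835542 = 2.7421

2.7421 bits


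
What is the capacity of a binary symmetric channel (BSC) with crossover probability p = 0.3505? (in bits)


H(p) = -p*log2(p) - (1-p)*log2(1-p) = -0.3505*log2(0.3505) - 0.6495*log2(0.6495) = 0.530136 + 0.404378 = 0.9345. C = 1 - H(p) = 1 - 0.9345 = 0.0655

0.0655 bits


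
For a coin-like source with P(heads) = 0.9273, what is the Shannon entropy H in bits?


H = -p*log2(p) - (1-p)*log2(1-p). -0.9273*log2(0.9273) = 0.100975; -0.0727*log2(0.0727) = 0.274944. H = 0.100975 + 0.274944 = 0.3759

0.3759 bits


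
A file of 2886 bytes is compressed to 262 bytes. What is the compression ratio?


Ratio = original / compressed = 2886 / 262 = 11.0153

11.0153


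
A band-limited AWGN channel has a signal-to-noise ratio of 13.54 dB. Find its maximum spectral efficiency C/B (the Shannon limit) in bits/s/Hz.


SNR_linear = 10^(13.54/10) = 22.5944; C/B = log2(1 + SNR_linear) = log2(1 + 22.5944) = 4.5604

4.5604 bits/s/Hz


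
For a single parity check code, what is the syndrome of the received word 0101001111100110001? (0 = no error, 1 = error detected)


Syndrome = XOR of all bits = 0 XOR 1 XOR 0 XOR 1 XOR 0 XOR 0 XOR 1 XOR 1 XOR 1 XOR 1 XOR 1 XOR 0 XOR 0 XOR 1 XOR 1 XOR 0 XOR 0 XOR 0 XOR 1 = 0

0


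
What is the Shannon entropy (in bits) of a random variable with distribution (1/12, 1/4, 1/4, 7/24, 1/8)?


H = -sum(p_i * log2(p_i)). Terms: -(1/12)*log2(1/12) = 0.298747; -(1/4)*log2(1/4) = 0.500000; -(1/4)*log2(1/4) = 0.500000; -(7/24)*log2(7/24) = 0.518469; -(1/8)*log2(1/8) = 0.375000. H = 0.298747 + 0.500000 + 0.500000 + 0.518469 + 0.375000 = 2.1922

2.1922 bits


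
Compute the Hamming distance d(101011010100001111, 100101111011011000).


Count differing positions: . . ^ ^ ^ . ^ . ^ ^ ^ ^ . ^ . ^ ^ ^ = 12 differences

12


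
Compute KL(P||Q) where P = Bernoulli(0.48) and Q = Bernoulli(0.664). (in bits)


KL = p*log2(p/q) + (1-p)*log2((1-p)/(1-q)) = 0.48*log2(0.48/0.664) + 0.52*log2(0.52/0.336) = 0.1029

0.1029 bits


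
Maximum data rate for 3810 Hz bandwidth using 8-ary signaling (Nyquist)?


Rate = 2 * B * log2(M) = 2 * 3810 * 3.0 = 22860.0

22860.0 bps


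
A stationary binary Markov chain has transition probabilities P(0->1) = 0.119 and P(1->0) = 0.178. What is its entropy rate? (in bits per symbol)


Stationary distribution: pi_0 = p10/(p01+p10) = 0.5993, pi_1 = 0.4007. Entropy rate H' = pi_0*H(p01) + pi_1*H(p10) = 0.5993*0.5265 + 0.4007*0.6757 = 0.5863

0.5863 bits/symbol


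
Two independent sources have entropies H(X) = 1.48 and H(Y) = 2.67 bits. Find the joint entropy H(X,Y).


For independent variables, H(X,Y) = H(X) + H(Y) = 1.48 + 2.67 = 4.15

4.15 bits


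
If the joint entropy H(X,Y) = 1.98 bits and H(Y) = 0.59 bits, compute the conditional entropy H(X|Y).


H(X|Y) = H(X,Y) - H(Y) = 1.98 - 0.59 = 1.39

1.39 bits


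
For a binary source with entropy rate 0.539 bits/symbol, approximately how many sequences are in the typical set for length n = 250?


log2|A_typical| = nH = 250 * 0.539 = 134.75, so |A_typical| ~ 2^134.75 = 3.663e+40

3.663e+40


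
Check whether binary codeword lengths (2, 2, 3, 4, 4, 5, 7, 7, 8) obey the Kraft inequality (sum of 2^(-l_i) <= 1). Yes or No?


Kraft sum = sum(2^(-l_i)) = 0.8008, need <= 1. Result: satisfied (a binary prefix-free code with these lengths exists)

Yes


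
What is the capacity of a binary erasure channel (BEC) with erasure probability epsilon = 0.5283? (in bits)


C = 1 - epsilon = 1 - 0.5283 = 0.4717

0.4717 bits


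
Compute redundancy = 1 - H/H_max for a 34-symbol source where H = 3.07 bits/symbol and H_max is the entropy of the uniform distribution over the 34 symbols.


H_max = log2(K) = log2(34) = 5.0875 bits/symbol. Redundancy = 1 - H/H_max = 1 - 3.07/5.0875 = 1 - 0.6034 = 0.3966

0.3966


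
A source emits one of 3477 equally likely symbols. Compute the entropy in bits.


H = log2(n) = log2(3477) = 11.7636

11.7636 bits


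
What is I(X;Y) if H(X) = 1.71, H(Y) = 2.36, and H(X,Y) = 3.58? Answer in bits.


I(X;Y) = H(X) + H(Y) - H(X,Y) = 1.71 + 2.36 - 3.58 = 0.49

0.49 bits


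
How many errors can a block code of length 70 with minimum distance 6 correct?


Correction capability = floor((d-1)/2) = floor((6-1)/2) = 2

2 errors


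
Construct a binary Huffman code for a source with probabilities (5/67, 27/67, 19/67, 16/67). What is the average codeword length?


Huffman construction (repeatedly merge the two least-probable nodes; each merge adds 1 bit to every symbol beneath it): 5/67 + 16/67 = 21/67; 19/67 + 21/67 = 40/67; 27/67 + 40/67 = 1. Resulting codeword lengths (in the order the probabilities were given): (3, 1, 2, 3). L_avg = sum(p_i * l_i) = 5/67*3 + 27/67*1 + 19/67*2 + 16/67*3 = 128/67 = 1.9104

1.9104 bits


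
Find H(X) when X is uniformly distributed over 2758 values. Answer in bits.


H = log2(n) = log2(2758) = 11.4294

11.4294 bits


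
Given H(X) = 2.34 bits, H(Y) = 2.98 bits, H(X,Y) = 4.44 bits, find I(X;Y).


I(X;Y) = H(X) + H(Y) - H(X,Y) = 2.34 + 2.98 - 4.44 = 0.88

0.88 bits


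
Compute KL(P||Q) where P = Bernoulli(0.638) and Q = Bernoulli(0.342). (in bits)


KL = p*log2(p/q) + (1-p)*log2((1-p)/(1-q)) = 0.638*log2(0.638/0.342) + 0.362*log2(0.362/0.658) = 0.2618

0.2618 bits


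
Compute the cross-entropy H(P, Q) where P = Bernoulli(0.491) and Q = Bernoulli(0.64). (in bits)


H(P,Q) = -p*log2(q) - (1-p)*log2(1-q). -0.491*log2(0.64) = 0.316133; -0.509*log2(0.36) = 0.750231. H(P,Q) = 0.316133 + 0.750231 = 1.0664

1.0664 bits


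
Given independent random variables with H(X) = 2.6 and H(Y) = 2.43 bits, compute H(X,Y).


For independent variables, H(X,Y) = H(X) + H(Y) = 2.6 + 2.43 = 5.03

5.03 bits


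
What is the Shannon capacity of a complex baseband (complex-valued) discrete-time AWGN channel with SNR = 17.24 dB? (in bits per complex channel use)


SNR_linear = 10^(17.24/10) = 52.9663; C = log2(1 + SNR_linear) = log2(1 + 52.9663) = 5.754

5.754 bits/channel use


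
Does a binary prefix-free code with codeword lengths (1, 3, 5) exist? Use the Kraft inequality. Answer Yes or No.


Kraft sum = sum(2^(-l_i)) = 0.6562, need <= 1. Result: satisfied (a binary prefix-free code with these lengths exists)

Yes


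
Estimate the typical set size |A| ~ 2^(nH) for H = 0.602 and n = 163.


log2|A_typical| = nH = 163 * 0.602 = 98.126, so |A_typical| ~ 2^98.126 = 3.458e+29

3.458e+29


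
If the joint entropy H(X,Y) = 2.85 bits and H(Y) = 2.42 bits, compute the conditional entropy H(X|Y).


H(X|Y) = H(X,Y) - H(Y) = 2.85 - 2.42 = 0.43

0.43 bits


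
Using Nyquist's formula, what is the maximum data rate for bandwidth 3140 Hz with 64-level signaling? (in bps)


Rate = 2 * B * log2(M) = 2 * 3140 * 6.0 = 37680.0

37680.0 bps


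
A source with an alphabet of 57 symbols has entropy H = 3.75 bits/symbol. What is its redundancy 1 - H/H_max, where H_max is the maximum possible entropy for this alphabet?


H_max = log2(K) = log2(57) = 5.8329 bits/symbol. Redundancy = 1 - H/H_max = 1 - 3.75/5.8329 = 1 - 0.6429 = 0.3571

0.3571


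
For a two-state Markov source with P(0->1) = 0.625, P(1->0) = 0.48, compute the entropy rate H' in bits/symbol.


Stationary distribution: pi_0 = p10/(p01+p10) = 0.4344, pi_1 = 0.5656. Entropy rate H' = pi_0*H(p01) + pi_1*H(p10) = 0.4344*0.9544 + 0.5656*0.9988 = 0.9796

0.9796 bits/symbol


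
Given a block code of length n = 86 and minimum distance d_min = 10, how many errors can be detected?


Detection capability = d_min - 1 = 10 - 1 = 9

9 errors


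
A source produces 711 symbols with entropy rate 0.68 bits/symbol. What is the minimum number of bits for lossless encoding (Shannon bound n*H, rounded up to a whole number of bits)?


Minimum bits >= n * H = 711 * 0.68 = 483.48, rounded up to a whole number of bits = 484

484 bits


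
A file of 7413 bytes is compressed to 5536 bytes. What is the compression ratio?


Ratio = original / compressed = 7413 / 5536 = 1.3391

1.3391


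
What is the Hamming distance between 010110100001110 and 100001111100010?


Count differing positions: ^ ^ . ^ ^ ^ . ^ ^ ^ . ^ ^ . . = 10 differences

10


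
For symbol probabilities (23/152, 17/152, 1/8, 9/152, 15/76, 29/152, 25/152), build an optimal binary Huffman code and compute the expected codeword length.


Huffman construction (repeatedly merge the two least-probable nodes; each merge adds 1 bit to every symbol beneath it): 9/152 + 17/152 = 13/76; 1/8 + 23/152 = 21/76; 25/152 + 13/76 = 51/152; 29/152 + 15/76 = 59/152; 21/76 + 51/152 = 93/152; 59/152 + 93/152 = 1. Resulting codeword lengths (in the order the probabilities were given): (3, 4, 3, 4, 2, 2, 3). L_avg = sum(p_i * l_i) = 23/152*3 + 17/152*4 + 1/8*3 + 9/152*4 + 15/76*2 + 29/152*2 + 25/152*3 = 423/152 = 2.7829

2.7829 bits


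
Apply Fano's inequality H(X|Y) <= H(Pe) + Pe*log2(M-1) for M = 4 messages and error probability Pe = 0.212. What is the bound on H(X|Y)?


H(Pe) = -Pe*log2(Pe) - (1-Pe)*log2(1-Pe) = -0.212*log2(0.212) - 0.788*log2(0.788) = 0.474427 + 0.270861 = 0.7453. Pe*log2(M-1) = 0.212*log2(3) = 0.336012. Bound = H(Pe) + Pe*log2(M-1) = 0.474427 + 0.270861 + 0.336012 = 1.0813

1.0813 bits


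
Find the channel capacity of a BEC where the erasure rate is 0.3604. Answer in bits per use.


C = 1 - epsilon = 1 - 0.3604 = 0.6396

0.6396 bits


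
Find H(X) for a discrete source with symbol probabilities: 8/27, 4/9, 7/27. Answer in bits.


H = -sum(p_i * log2(p_i)). Terms: -(8/27)*log2(8/27) = 0.519967; -(4/9)*log2(4/9) = 0.519967; -(7/27)*log2(7/27) = 0.504916. H = 0.519967 + 0.519967 + 0.504916 = 1.5448

1.5448 bits


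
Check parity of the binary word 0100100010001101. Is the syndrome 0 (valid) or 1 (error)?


Syndrome = XOR of all bits = 0 XOR 1 XOR 0 XOR 0 XOR 1 XOR 0 XOR 0 XOR 0 XOR 1 XOR 0 XOR 0 XOR 0 XOR 1 XOR 1 XOR 0 XOR 1 = 0

0


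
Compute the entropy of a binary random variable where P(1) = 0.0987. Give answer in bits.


H = -p*log2(p) - (1-p)*log2(1-p). -0.0987*log2(0.0987) = 0.329738; -0.9013*log2(0.9013) = 0.135124. H = 0.329738 + 0.135124 = 0.4649

0.4649 bits


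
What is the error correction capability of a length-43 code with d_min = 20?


Correction capability = floor((d-1)/2) = floor((20-1)/2) = 9

9 errors


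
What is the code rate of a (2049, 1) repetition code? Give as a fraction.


Rate = k/n = 1/2049

1/2049


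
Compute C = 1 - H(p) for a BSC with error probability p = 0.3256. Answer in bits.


H(p) = -p*log2(p) - (1-p)*log2(1-p) = -0.3256*log2(0.3256) - 0.6744*log2(0.6744) = 0.527090 + 0.383277 = 0.9104. C = 1 - H(p) = 1 - 0.9104 = 0.0896

0.0896 bits


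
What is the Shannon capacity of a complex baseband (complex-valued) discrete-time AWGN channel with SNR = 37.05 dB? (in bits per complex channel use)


SNR_linear = 10^(37.05/10) = 5069.9071; C = log2(1 + SNR_linear) = log2(1 + 5069.9071) = 12.308

12.308 bits/channel use


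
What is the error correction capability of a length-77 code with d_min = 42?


Correction capability = floor((d-1)/2) = floor((42-1)/2) = 20

20 errors


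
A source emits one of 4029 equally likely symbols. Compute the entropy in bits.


H = log2(n) = log2(4029) = 11.9762

11.9762 bits


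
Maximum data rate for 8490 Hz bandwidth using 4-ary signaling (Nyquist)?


Rate = 2 * B * log2(M) = 2 * 8490 * 2.0 = 33960.0

33960.0 bps


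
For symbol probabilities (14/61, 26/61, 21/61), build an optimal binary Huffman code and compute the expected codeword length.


Huffman construction (repeatedly merge the two least-probable nodes; each merge adds 1 bit to every symbol beneath it): 14/61 + 21/61 = 35/61; 26/61 + 35/61 = 1. Resulting codeword lengths (in the order the probabilities were given): (2, 1, 2). L_avg = sum(p_i * l_i) = 14/61*2 + 26/61*1 + 21/61*2 = 96/61 = 1.5738

1.5738 bits


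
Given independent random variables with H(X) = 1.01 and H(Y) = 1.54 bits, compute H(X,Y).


For independent variables, H(X,Y) = H(X) + H(Y) = 1.01 + 1.54 = 2.55

2.55 bits


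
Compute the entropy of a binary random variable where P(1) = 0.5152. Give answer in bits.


H = -p*log2(p) - (1-p)*log2(1-p). -0.5152*log2(0.5152) = 0.492941; -0.4848*log2(0.4848) = 0.506392. H = 0.492941 + 0.506392 = 0.9993

0.9993 bits


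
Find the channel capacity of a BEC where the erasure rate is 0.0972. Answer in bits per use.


C = 1 - epsilon = 1 - 0.0972 = 0.9028

0.9028 bits


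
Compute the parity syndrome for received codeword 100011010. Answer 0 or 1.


Syndrome = XOR of all bits = 1 XOR 0 XOR 0 XOR 0 XOR 1 XOR 1 XOR 0 XOR 1 XOR 0 = 0

0


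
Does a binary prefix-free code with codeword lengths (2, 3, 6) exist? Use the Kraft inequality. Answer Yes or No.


Kraft sum = sum(2^(-l_i)) = 0.3906, need <= 1. Result: satisfied (a binary prefix-free code with these lengths exists)

Yes


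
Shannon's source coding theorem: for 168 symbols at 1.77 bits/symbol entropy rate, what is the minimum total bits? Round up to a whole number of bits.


Minimum bits >= n * H = 168 * 1.77 = 297.36, rounded up to a whole number of bits = 298

298 bits


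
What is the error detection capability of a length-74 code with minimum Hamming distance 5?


Detection capability = d_min - 1 = 5 - 1 = 4

4 errors


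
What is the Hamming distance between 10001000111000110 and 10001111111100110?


Count differing positions: . . . . . ^ ^ ^ . . . ^ . . . . . = 4 differences

4


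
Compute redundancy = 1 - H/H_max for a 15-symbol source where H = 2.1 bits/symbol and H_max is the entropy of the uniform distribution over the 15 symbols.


H_max = log2(K) = log2(15) = 3.9069 bits/symbol. Redundancy = 1 - H/H_max = 1 - 2.1/3.9069 = 1 - 0.5375 = 0.4625

0.4625


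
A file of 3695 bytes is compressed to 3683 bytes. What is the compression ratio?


Ratio = original / compressed = 3695 / 3683 = 1.0033

1.0033


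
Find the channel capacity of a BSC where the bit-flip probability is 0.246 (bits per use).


H(p) = -p*log2(p) - (1-p)*log2(1-p) = -0.246*log2(0.246) - 0.754*log2(0.754) = 0.497724 + 0.307152 = 0.8049. C = 1 - H(p) = 1 - 0.8049 = 0.1951

0.1951 bits


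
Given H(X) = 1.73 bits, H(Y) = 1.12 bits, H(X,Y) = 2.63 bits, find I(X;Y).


I(X;Y) = H(X) + H(Y) - H(X,Y) = 1.73 + 1.12 - 2.63 = 0.22

0.22 bits


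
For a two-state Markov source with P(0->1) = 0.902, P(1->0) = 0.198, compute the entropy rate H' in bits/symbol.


Stationary distribution: pi_0 = p10/(p01+p10) = 0.18, pi_1 = 0.82. Entropy rate H' = pi_0*H(p01) + pi_1*H(p10) = 0.18*0.4626 + 0.82*0.7179 = 0.672

0.672 bits/symbol


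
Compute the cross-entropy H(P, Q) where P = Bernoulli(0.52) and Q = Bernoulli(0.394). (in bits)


H(P,Q) = -p*log2(q) - (1-p)*log2(1-q). -0.52*log2(0.394) = 0.698741; -0.48*log2(0.606) = 0.346853. H(P,Q) = 0.698741 + 0.346853 = 1.0456

1.0456 bits


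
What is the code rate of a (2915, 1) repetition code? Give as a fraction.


Rate = k/n = 1/2915

1/2915


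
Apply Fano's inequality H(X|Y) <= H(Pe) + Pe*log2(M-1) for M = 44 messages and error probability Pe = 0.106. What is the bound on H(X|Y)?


H(Pe) = -Pe*log2(Pe) - (1-Pe)*log2(1-Pe) = -0.106*log2(0.106) - 0.894*log2(0.894) = 0.343214 + 0.144518 = 0.4877. Pe*log2(M-1) = 0.106*log2(43) = 0.575184. Bound = H(Pe) + Pe*log2(M-1) = 0.343214 + 0.144518 + 0.575184 = 1.0629

1.0629 bits


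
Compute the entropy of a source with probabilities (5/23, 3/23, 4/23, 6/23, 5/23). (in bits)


H = -sum(p_i * log2(p_i)). Terms: -(5/23)*log2(5/23) = 0.478616; -(3/23)*log2(3/23) = 0.383296; -(4/23)*log2(4/23) = 0.438880; -(6/23)*log2(6/23) = 0.505722; -(5/23)*log2(5/23) = 0.478616. H = 0.478616 + 0.383296 + 0.438880 + 0.505722 + 0.478616 = 2.2851

2.2851 bits


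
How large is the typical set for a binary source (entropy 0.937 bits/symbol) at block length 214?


log2|A_typical| = nH = 214 * 0.937 = 200.518, so |A_typical| ~ 2^200.518 = 2.301e+60

2.301e+60


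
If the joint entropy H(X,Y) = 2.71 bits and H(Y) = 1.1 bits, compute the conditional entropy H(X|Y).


H(X|Y) = H(X,Y) - H(Y) = 2.71 - 1.1 = 1.61

1.61 bits


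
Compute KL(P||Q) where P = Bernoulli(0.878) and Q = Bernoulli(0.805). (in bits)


KL = p*log2(p/q) + (1-p)*log2((1-p)/(1-q)) = 0.878*log2(0.878/0.805) + 0.122*log2(0.122/0.195) = 0.0274

0.0274 bits


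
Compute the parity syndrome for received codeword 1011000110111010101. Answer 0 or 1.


Syndrome = XOR of all bits = 1 XOR 0 XOR 1 XOR 1 XOR 0 XOR 0 XOR 0 XOR 1 XOR 1 XOR 0 XOR 1 XOR 1 XOR 1 XOR 0 XOR 1 XOR 0 XOR 1 XOR 0 XOR 1 = 1

1


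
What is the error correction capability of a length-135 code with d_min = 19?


Correction capability = floor((d-1)/2) = floor((19-1)/2) = 9

9 errors


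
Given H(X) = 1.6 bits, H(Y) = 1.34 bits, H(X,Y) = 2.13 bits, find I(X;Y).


I(X;Y) = H(X) + H(Y) - H(X,Y) = 1.6 + 1.34 - 2.13 = 0.81

0.81 bits


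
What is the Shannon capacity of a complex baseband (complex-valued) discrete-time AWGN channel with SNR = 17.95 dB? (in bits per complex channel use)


SNR_linear = 10^(17.95/10) = 62.3735; C = log2(1 + SNR_linear) = log2(1 + 62.3735) = 5.9858

5.9858 bits/channel use


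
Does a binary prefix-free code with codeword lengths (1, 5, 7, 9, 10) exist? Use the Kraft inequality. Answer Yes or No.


Kraft sum = sum(2^(-l_i)) = 0.542, need <= 1. Result: satisfied (a binary prefix-free code with these lengths exists)

Yes


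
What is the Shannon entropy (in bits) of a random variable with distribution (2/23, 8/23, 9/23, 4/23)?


H = -sum(p_i * log2(p_i)). Terms: -(2/23)*log2(2/23) = 0.306397; -(8/23)*log2(8/23) = 0.529935; -(9/23)*log2(9/23) = 0.529684; -(4/23)*log2(4/23) = 0.438880. H = 0.306397 + 0.529935 + 0.529684 + 0.438880 = 1.8049

1.8049 bits


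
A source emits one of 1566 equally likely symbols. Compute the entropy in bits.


H = log2(n) = log2(1566) = 10.6129

10.6129 bits


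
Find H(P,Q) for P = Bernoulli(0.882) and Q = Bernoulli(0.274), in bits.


H(P,Q) = -p*log2(q) - (1-p)*log2(1-q). -0.882*log2(0.274) = 1.647357; -0.118*log2(0.726) = 0.054511. H(P,Q) = 1.647357 + 0.054511 = 1.7019

1.7019 bits


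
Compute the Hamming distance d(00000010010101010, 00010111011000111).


Count differing positions: . . . ^ . ^ . ^ . . ^ ^ . ^ ^ . ^ = 8 differences

8


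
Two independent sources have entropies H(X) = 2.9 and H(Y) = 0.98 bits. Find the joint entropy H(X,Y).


For independent variables, H(X,Y) = H(X) + H(Y) = 2.9 + 0.98 = 3.88

3.88 bits


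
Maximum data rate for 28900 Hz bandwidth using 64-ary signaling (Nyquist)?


Rate = 2 * B * log2(M) = 2 * 28900 * 6.0 = 346800.0

346800.0 bps


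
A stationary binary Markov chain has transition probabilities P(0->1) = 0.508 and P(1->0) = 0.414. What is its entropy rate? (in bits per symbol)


Stationary distribution: pi_0 = p10/(p01+p10) = 0.449, pi_1 = 0.551. Entropy rate H' = pi_0*H(p01) + pi_1*H(p10) = 0.449*0.9998 + 0.551*0.9786 = 0.9881

0.9881 bits/symbol


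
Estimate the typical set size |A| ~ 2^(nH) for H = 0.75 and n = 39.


log2|A_typical| = nH = 39 * 0.75 = 29.25, so |A_typical| ~ 2^29.25 = 6.385e+08

6.385e+08


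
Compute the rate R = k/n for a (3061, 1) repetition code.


Rate = k/n = 1/3061

1/3061


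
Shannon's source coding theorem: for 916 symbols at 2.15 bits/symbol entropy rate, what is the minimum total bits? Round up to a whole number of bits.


Minimum bits >= n * H = 916 * 2.15 = 1969.4, rounded up to a whole number of bits = 1970

1970 bits


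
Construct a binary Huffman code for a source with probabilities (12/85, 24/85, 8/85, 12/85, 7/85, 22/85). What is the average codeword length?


Huffman construction (repeatedly merge the two least-probable nodes; each merge adds 1 bit to every symbol beneath it): 7/85 + 8/85 = 3/17; 12/85 + 12/85 = 24/85; 3/17 + 22/85 = 37/85; 24/85 + 24/85 = 48/85; 37/85 + 48/85 = 1. Resulting codeword lengths (in the order the probabilities were given): (3, 2, 3, 3, 3, 2). L_avg = sum(p_i * l_i) = 12/85*3 + 24/85*2 + 8/85*3 + 12/85*3 + 7/85*3 + 22/85*2 = 209/85 = 2.4588

2.4588 bits


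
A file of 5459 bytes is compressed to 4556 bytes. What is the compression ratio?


Ratio = original / compressed = 5459 / 4556 = 1.1982

1.1982


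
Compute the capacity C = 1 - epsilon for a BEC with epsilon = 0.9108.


C = 1 - epsilon = 1 - 0.9108 = 0.0892

0.0892 bits


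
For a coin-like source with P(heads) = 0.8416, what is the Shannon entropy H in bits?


H = -p*log2(p) - (1-p)*log2(1-p). -0.8416*log2(0.8416) = 0.209385; -0.1584*log2(0.1584) = 0.421084. H = 0.209385 + 0.421084 = 0.6305

0.6305 bits


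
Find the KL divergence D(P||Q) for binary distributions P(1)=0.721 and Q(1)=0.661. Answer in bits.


KL = p*log2(p/q) + (1-p)*log2((1-p)/(1-q)) = 0.721*log2(0.721/0.661) + 0.279*log2(0.279/0.339) = 0.012

0.012 bits


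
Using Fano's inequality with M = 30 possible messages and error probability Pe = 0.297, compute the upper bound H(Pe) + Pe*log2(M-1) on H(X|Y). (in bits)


H(Pe) = -Pe*log2(Pe) - (1-Pe)*log2(1-Pe) = -0.297*log2(0.297) - 0.703*log2(0.703) = 0.520185 + 0.357408 = 0.8776. Pe*log2(M-1) = 0.297*log2(29) = 1.442820. Bound = H(Pe) + Pe*log2(M-1) = 0.520185 + 0.357408 + 1.442820 = 2.3204

2.3204 bits


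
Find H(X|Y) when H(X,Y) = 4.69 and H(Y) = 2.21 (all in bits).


H(X|Y) = H(X,Y) - H(Y) = 4.69 - 2.21 = 2.48

2.48 bits


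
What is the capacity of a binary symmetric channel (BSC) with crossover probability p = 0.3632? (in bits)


H(p) = -p*log2(p) - (1-p)*log2(1-p) = -0.3632*log2(0.3632) - 0.6368*log2(0.6368) = 0.530695 + 0.414613 = 0.9453. C = 1 - H(p) = 1 - 0.9453 = 0.0547

0.0547 bits


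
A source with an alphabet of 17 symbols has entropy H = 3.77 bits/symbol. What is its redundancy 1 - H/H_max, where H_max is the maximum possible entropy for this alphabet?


H_max = log2(K) = log2(17) = 4.0875 bits/symbol. Redundancy = 1 - H/H_max = 1 - 3.77/4.0875 = 1 - 0.9223 = 0.0777

0.0777


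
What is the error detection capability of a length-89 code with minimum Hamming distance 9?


Detection capability = d_min - 1 = 9 - 1 = 8

8 errors


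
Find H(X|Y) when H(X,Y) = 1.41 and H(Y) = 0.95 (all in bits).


H(X|Y) = H(X,Y) - H(Y) = 1.41 - 0.95 = 0.46

0.46 bits


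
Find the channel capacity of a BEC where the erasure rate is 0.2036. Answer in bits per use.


C = 1 - epsilon = 1 - 0.2036 = 0.7964

0.7964 bits


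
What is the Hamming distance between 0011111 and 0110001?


Count differing positions: . ^ . ^ ^ ^ . = 4 differences

4


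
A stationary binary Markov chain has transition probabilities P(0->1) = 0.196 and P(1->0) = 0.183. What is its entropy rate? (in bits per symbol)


Stationary distribution: pi_0 = p10/(p01+p10) = 0.4828, pi_1 = 0.5172. Entropy rate H' = pi_0*H(p01) + pi_1*H(p10) = 0.4828*0.7139 + 0.5172*0.6866 = 0.6998

0.6998 bits/symbol


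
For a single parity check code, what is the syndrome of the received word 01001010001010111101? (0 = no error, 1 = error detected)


Syndrome = XOR of all bits = 0 XOR 1 XOR 0 XOR 0 XOR 1 XOR 0 XOR 1 XOR 0 XOR 0 XOR 0 XOR 1 XOR 0 XOR 1 XOR 0 XOR 1 XOR 1 XOR 1 XOR 1 XOR 0 XOR 1 = 0

0


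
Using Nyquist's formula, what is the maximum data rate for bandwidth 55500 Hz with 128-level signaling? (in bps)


Rate = 2 * B * log2(M) = 2 * 55500 * 7.0 = 777000.0

777000.0 bps


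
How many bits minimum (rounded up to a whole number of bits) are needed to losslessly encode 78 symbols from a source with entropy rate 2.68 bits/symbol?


Minimum bits >= n * H = 78 * 2.68 = 209.04, rounded up to a whole number of bits = 210

210 bits


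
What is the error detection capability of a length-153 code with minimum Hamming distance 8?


Detection capability = d_min - 1 = 8 - 1 = 7

7 errors


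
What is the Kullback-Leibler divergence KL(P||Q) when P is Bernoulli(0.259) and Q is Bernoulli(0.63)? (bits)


KL = p*log2(p/q) + (1-p)*log2((1-p)/(1-q)) = 0.259*log2(0.259/0.63) + 0.741*log2(0.741/0.37) = 0.4103

0.4103 bits


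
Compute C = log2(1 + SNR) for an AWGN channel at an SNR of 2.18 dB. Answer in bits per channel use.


SNR_linear = 10^(2.18/10) = 1.652; C = log2(1 + SNR_linear) = log2(1 + 1.652) = 1.4071

1.4071 bits/channel use


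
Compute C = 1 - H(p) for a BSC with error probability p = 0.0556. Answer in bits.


H(p) = -p*log2(p) - (1-p)*log2(1-p) = -0.0556*log2(0.0556) - 0.9444*log2(0.9444) = 0.231784 + 0.077941 = 0.3097. C = 1 - H(p) = 1 - 0.3097 = 0.6903

0.6903 bits


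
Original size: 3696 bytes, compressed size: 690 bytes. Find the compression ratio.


Ratio = original / compressed = 3696 / 690 = 5.3565

5.3565


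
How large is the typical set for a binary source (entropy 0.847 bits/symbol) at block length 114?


log2|A_typical| = nH = 114 * 0.847 = 96.558, so |A_typical| ~ 2^96.558 = 1.166e+29

1.166e+29


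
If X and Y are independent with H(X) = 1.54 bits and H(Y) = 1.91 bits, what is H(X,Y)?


For independent variables, H(X,Y) = H(X) + H(Y) = 1.54 + 1.91 = 3.45

3.45 bits


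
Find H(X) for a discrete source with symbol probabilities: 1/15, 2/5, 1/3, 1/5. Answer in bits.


H = -sum(p_i * log2(p_i)). Terms: -(1/15)*log2(1/15) = 0.260459; -(2/5)*log2(2/5) = 0.528771; -(1/3)*log2(1/3) = 0.528321; -(1/5)*log2(1/5) = 0.464386. H = 0.260459 + 0.528771 + 0.528321 + 0.464386 = 1.7819

1.7819 bits


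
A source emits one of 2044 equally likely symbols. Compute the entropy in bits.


H = log2(n) = log2(2044) = 10.9972

10.9972 bits


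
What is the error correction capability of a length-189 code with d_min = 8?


Correction capability = floor((d-1)/2) = floor((8-1)/2) = 3

3 errors


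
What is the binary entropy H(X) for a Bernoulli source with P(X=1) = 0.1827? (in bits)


H = -p*log2(p) - (1-p)*log2(1-p). -0.1827*log2(0.1827) = 0.448063; -0.8173*log2(0.8173) = 0.237885. H = 0.448063 + 0.237885 = 0.6859

0.6859 bits


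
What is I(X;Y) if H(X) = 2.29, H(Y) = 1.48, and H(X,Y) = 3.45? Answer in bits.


I(X;Y) = H(X) + H(Y) - H(X,Y) = 2.29 + 1.48 - 3.45 = 0.32

0.32 bits
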